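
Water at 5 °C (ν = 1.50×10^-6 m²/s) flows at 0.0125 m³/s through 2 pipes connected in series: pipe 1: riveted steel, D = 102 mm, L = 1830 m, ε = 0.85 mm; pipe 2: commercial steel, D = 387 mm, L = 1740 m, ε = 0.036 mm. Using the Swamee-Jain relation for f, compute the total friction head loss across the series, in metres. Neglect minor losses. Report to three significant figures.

H ≈ 78.3 m

Pipe 1: V = 1.530 m/s, Re = 1.04×10^5, ε/D = 0.00833, f = 0.03656, h_1 = f(L/D)V²/2g = 78.24 m
Pipe 2: V = 0.1063 m/s, Re = 2.74×10^4, ε/D = 9.30×10^-5, f = 0.02416, h_2 = f(L/D)V²/2g = 0.06252 m
Series → Q common, losses add: H = Σh = 78.30 m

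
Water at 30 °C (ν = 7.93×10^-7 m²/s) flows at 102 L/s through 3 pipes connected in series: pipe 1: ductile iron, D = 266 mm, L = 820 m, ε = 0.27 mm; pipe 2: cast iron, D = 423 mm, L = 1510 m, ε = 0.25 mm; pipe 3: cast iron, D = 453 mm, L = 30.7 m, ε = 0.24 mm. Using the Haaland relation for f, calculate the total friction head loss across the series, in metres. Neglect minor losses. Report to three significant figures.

H ≈ 12.5 m

Pipe 1: V = 1.835 m/s, Re = 6.16×10^5, ε/D = 0.00102, f = 0.02017, h_1 = f(L/D)V²/2g = 10.68 m
Pipe 2: V = 0.7258 m/s, Re = 3.87×10^5, ε/D = 5.91×10^-4, f = 0.01833, h_2 = f(L/D)V²/2g = 1.757 m
Pipe 3: V = 0.6329 m/s, Re = 3.62×10^5, ε/D = 5.30×10^-4, f = 0.01805, h_3 = f(L/D)V²/2g = 0.02496 m
Series → Q common, losses add: H = Σh = 12.46 m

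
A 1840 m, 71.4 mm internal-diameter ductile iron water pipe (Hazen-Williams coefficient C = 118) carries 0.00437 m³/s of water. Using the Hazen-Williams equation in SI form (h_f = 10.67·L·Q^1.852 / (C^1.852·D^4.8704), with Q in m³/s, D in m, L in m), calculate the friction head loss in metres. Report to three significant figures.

h_f = 10.67·1840·0.00437^1.852 / (118^1.852·0.0714^4.8704) = 46.66 m

h_f ≈ 46.7 m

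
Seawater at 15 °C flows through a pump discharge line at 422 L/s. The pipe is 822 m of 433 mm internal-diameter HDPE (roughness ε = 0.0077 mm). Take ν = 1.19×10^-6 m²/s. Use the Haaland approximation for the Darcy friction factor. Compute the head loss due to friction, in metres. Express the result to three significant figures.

h_f ≈ 9.41 m

V = 4Q/(πD²) = 4·0.422/(π·0.433²) = 2.866 m/s
Re = VD/ν = 2.866·0.433/1.19×10^-6 = 1.04×10^6 → turbulent
ε/D = 0.0077/433 = 1.78×10^-5
Haaland: f = 0.01185
h_f = f(L/D)V²/(2g) = 0.01185·(822/0.433)·2.866²/(2·9.81) = 9.414 m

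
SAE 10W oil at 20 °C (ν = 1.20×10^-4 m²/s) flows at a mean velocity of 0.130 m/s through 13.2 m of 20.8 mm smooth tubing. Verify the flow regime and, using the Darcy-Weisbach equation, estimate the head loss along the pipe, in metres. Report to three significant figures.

h_f ≈ 1.55 m

Re = VD/ν = 0.130·0.02080/1.20×10^-4 = 22.5 → laminar (Re < 2300)
f = 64/Re = 2.840
h_f = f(L/D)V²/(2g) = 2.840·(13.2/0.02080)·0.130²/(2·9.81) = 1.553 m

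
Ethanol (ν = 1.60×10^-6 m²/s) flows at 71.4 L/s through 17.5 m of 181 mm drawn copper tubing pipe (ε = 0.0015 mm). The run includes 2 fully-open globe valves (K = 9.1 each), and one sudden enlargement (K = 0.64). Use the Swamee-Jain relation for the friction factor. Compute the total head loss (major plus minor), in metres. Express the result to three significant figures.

H_L ≈ 7.94 m

V = 4Q/(πD²) = 2.775 m/s; V²/2g = 0.3925 m
Re = 3.14×10^5, ε/D = 8.29×10^-6 → f = 0.01435 (Swamee-Jain)
Major: h_f = f(L/D)·V²/2g = 0.01435·96.69·0.3925 = 0.5446 m
Minor: ΣK = 18.8; h_m = ΣK·V²/2g = 7.394 m
Total H_L = 0.5446 + 7.394 = 7.939 m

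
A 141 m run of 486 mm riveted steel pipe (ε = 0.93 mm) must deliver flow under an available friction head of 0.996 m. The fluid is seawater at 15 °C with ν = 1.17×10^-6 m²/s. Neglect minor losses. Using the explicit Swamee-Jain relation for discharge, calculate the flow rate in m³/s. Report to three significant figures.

Swamee-Jain (Type II): Q = -0.965·√(gD⁵h_f/L)·ln[ε/(3.7D) + √(3.17ν²L/(gD³h_f))]
√(gD⁵h_f/L) = √(9.81·0.486⁵·0.996/141) = 0.04335
ε/(3.7D) = 5.17×10^-4; √(3.17ν²L/(gD³h_f)) = 2.34×10^-5
Q = -0.965·0.04335·ln(5.405×10^-4) = 0.3147 m³/s
Check: V = 1.70 m/s, Re = 7.05×10^5, f = 0.02351, h_f = 1.00 m ≈ 0.996 m ✓

Q ≈ 0.315 m³/s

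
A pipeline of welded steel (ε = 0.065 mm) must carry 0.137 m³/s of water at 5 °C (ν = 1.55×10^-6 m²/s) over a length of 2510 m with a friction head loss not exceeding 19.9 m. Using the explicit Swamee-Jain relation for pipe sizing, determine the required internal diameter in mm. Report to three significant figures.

D ≈ 320 mm

Swamee-Jain (Type III): D = 0.66·[ε^1.25·(LQ²/(gh_f))^4.75 + ν·Q^9.4·(L/(gh_f))^5.2]^0.04
LQ²/(gh_f) = 0.2413; L/(gh_f) = 12.86
Term 1 = ε^1.25·(…)^4.75 = 6.81×10^-9; Term 2 = ν·Q^9.4·(…)^5.2 = 6.97×10^-9
D = 0.66·(6.81×10^-9 + 6.97×10^-9)^0.04 = 0.3200 m = 320 mm
Check: V = 1.70 m/s, Re = 3.52×10^5, f = 0.01606, h_f = 18.6 m ≈ 19.9 m ✓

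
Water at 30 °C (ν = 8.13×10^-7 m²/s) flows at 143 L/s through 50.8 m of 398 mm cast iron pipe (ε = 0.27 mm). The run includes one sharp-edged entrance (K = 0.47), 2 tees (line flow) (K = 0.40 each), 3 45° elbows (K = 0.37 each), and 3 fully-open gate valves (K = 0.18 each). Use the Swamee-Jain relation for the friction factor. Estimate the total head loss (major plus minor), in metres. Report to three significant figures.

V = 4Q/(πD²) = 1.149 m/s; V²/2g = 0.06734 m
Re = 5.63×10^5, ε/D = 6.78×10^-4 → f = 0.01872 (Swamee-Jain)
Major: h_f = f(L/D)·V²/2g = 0.01872·127.6·0.06734 = 0.1609 m
Minor: ΣK = 2.92; h_m = ΣK·V²/2g = 0.1966 m
Total H_L = 0.1609 + 0.1966 = 0.3575 m

H_L ≈ 0.358 m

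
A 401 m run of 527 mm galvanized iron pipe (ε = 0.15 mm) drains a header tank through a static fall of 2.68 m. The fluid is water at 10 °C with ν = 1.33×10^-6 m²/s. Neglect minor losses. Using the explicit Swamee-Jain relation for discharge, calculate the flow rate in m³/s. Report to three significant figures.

Q ≈ 0.458 m³/s

Swamee-Jain (Type II): Q = -0.965·√(gD⁵h_f/L)·ln[ε/(3.7D) + √(3.17ν²L/(gD³h_f))]
√(gD⁵h_f/L) = √(9.81·0.527⁵·2.68/401) = 0.05162
ε/(3.7D) = 7.69×10^-5; √(3.17ν²L/(gD³h_f)) = 2.42×10^-5
Q = -0.965·0.05162·ln(1.011×10^-4) = 0.4583 m³/s
Check: V = 2.10 m/s, Re = 8.33×10^5, f = 0.01575, h_f = 2.70 m ≈ 2.68 m ✓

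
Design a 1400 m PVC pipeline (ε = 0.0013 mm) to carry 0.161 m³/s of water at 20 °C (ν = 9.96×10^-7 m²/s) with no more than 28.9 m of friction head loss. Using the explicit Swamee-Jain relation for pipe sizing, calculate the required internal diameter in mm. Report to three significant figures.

D ≈ 267 mm

Swamee-Jain (Type III): D = 0.66·[ε^1.25·(LQ²/(gh_f))^4.75 + ν·Q^9.4·(L/(gh_f))^5.2]^0.04
LQ²/(gh_f) = 0.1280; L/(gh_f) = 4.938
Term 1 = ε^1.25·(…)^4.75 = 2.52×10^-12; Term 2 = ν·Q^9.4·(…)^5.2 = 1.41×10^-10
D = 0.66·(2.52×10^-12 + 1.41×10^-10)^0.04 = 0.2666 m = 267 mm
Check: V = 2.88 m/s, Re = 7.72×10^5, f = 0.01223, h_f = 27.3 m ≈ 28.9 m ✓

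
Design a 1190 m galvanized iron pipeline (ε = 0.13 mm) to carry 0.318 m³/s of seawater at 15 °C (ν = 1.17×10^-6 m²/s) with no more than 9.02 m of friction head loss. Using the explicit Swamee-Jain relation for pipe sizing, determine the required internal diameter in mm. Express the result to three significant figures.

Swamee-Jain (Type III): D = 0.66·[ε^1.25·(LQ²/(gh_f))^4.75 + ν·Q^9.4·(L/(gh_f))^5.2]^0.04
LQ²/(gh_f) = 1.360; L/(gh_f) = 13.45
Term 1 = ε^1.25·(…)^4.75 = 5.98×10^-5; Term 2 = ν·Q^9.4·(…)^5.2 = 1.82×10^-5
D = 0.66·(5.98×10^-5 + 1.82×10^-5)^0.04 = 0.4521 m = 452 mm
Check: V = 1.98 m/s, Re = 7.65×10^5, f = 0.01585, h_f = 8.34 m ≈ 9.02 m ✓

D ≈ 452 mm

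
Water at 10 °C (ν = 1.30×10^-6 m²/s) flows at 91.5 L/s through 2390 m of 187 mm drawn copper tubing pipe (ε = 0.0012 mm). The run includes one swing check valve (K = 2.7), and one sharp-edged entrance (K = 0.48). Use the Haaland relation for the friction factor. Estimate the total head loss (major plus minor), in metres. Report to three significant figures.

V = 4Q/(πD²) = 3.332 m/s; V²/2g = 0.5657 m
Re = 4.79×10^5, ε/D = 6.42×10^-6 → f = 0.01323 (Haaland)
Major: h_f = f(L/D)·V²/2g = 0.01323·12781·0.5657 = 95.67 m
Minor: ΣK = 3.18; h_m = ΣK·V²/2g = 1.799 m
Total H_L = 95.67 + 1.799 = 97.47 m

H_L ≈ 97.5 m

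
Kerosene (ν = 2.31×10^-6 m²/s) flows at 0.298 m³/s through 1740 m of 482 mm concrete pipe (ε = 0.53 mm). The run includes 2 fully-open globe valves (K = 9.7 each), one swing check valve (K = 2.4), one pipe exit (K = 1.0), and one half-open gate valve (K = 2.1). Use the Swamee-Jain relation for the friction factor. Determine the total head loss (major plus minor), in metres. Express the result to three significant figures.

H_L ≈ 13.7 m

V = 4Q/(πD²) = 1.633 m/s; V²/2g = 0.1359 m
Re = 3.41×10^5, ε/D = 0.00110 → f = 0.02104 (Swamee-Jain)
Major: h_f = f(L/D)·V²/2g = 0.02104·3610·0.1359 = 10.33 m
Minor: ΣK = 24.9; h_m = ΣK·V²/2g = 3.385 m
Total H_L = 10.33 + 3.385 = 13.71 m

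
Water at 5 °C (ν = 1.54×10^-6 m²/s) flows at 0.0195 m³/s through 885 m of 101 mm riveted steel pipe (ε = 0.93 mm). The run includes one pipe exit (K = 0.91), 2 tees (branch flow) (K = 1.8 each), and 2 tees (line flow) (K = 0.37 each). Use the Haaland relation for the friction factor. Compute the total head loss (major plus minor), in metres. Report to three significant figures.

H_L ≈ 100 m

V = 4Q/(πD²) = 2.434 m/s; V²/2g = 0.3019 m
Re = 1.60×10^5, ε/D = 0.00921 → f = 0.03731 (Haaland)
Major: h_f = f(L/D)·V²/2g = 0.03731·8762·0.3019 = 98.71 m
Minor: ΣK = 5.25; h_m = ΣK·V²/2g = 1.585 m
Total H_L = 98.71 + 1.585 = 100.3 m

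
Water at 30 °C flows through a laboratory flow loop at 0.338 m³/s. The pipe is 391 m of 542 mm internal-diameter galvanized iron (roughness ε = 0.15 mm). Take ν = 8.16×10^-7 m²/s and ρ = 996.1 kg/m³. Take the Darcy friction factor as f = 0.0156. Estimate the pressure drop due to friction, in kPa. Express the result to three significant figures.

V = 4Q/(πD²) = 4·0.338/(π·0.542²) = 1.465 m/s
h_f = f(L/D)V²/(2g) = 0.01560·(391/0.542)·1.465²/(2·9.81) = 1.231 m
Δp = ρg·h_f = 996.1·9.81·1.231 = 12.03 kPa

Δp ≈ 12.0 kPa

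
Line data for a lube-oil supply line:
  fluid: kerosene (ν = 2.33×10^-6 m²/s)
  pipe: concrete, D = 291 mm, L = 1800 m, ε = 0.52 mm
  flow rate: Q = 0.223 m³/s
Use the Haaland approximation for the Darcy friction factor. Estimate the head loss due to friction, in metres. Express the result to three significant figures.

V = 4Q/(πD²) = 4·0.223/(π·0.291²) = 3.353 m/s
Re = VD/ν = 3.353·0.291/2.33×10^-6 = 4.19×10^5 → turbulent
ε/D = 0.52/291 = 0.00179
Haaland: f = 0.02319
h_f = f(L/D)V²/(2g) = 0.02319·(1800/0.291)·3.353²/(2·9.81) = 82.21 m

h_f ≈ 82.2 m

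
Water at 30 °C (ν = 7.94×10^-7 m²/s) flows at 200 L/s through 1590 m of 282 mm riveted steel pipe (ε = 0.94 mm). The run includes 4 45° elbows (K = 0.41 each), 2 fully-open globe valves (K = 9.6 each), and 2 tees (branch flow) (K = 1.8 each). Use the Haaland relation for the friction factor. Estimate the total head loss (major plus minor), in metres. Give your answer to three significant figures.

V = 4Q/(πD²) = 3.202 m/s; V²/2g = 0.5226 m
Re = 1.14×10^6, ε/D = 0.00333 → f = 0.02711 (Haaland)
Major: h_f = f(L/D)·V²/2g = 0.02711·5638·0.5226 = 79.89 m
Minor: ΣK = 24.4; h_m = ΣK·V²/2g = 12.77 m
Total H_L = 79.89 + 12.77 = 92.66 m

H_L ≈ 92.7 m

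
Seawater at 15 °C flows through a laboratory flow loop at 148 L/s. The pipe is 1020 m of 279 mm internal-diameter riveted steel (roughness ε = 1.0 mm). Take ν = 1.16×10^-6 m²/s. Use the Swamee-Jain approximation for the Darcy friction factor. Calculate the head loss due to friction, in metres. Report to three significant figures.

V = 4Q/(πD²) = 4·0.148/(π·0.279²) = 2.421 m/s
Re = VD/ν = 2.421·0.279/1.16×10^-6 = 5.82×10^5 → turbulent
ε/D = 1.0/279 = 0.00358
Swamee-Jain: f = 0.02783
h_f = f(L/D)V²/(2g) = 0.02783·(1020/0.279)·2.421²/(2·9.81) = 30.39 m

h_f ≈ 30.4 m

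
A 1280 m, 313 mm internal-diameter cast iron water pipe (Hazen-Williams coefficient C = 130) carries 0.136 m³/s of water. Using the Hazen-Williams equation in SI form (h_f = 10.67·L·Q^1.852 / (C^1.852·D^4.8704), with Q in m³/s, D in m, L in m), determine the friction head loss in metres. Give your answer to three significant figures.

h_f ≈ 11.8 m

h_f = 10.67·1280·0.136^1.852 / (130^1.852·0.313^4.8704) = 11.82 m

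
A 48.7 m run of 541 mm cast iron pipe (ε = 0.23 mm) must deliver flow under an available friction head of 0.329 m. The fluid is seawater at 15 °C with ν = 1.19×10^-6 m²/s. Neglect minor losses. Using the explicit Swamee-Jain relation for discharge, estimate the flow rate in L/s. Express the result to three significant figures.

Swamee-Jain (Type II): Q = -0.965·√(gD⁵h_f/L)·ln[ε/(3.7D) + √(3.17ν²L/(gD³h_f))]
√(gD⁵h_f/L) = √(9.81·0.541⁵·0.329/48.7) = 0.05542
ε/(3.7D) = 1.15×10^-4; √(3.17ν²L/(gD³h_f)) = 2.07×10^-5
Q = -0.965·0.05542·ln(1.356×10^-4) = 0.4763 m³/s
Check: V = 2.07 m/s, Re = 9.42×10^5, f = 0.01681, h_f = 0.331 m ≈ 0.329 m ✓

Q ≈ 476 L/s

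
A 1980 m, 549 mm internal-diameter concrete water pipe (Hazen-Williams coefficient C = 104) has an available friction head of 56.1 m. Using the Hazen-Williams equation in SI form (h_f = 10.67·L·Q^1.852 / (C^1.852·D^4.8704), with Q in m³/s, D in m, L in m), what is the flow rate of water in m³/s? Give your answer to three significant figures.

Rearranging: Q = [h_f·C^1.852·D^4.8704 / (10.67·L)]^(1/1.852)
Q = [56.1·104^1.852·0.549^4.8704 / (10.67·1980)]^0.540 = 0.8736 m³/s

Q ≈ 0.874 m³/s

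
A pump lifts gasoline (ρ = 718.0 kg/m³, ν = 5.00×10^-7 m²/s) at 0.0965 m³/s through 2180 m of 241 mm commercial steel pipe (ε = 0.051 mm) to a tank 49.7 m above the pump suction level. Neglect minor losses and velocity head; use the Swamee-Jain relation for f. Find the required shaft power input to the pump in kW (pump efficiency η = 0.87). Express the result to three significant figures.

V = 4Q/(πD²) = 2.115 m/s; Re = 1.02×10^6; ε/D = 2.12×10^-4; f = 0.01488
h_f = f(L/D)V²/2g = 30.70 m
Total head H = z + h_f = 49.7 + 30.70 = 80.40 m
P_hyd = ρgQH = 718.0·9.81·0.0965·80.40 = 54.65 kW
P_shaft = P_hyd/η = 54.65/0.87 = 62.82 kW

P_shaft ≈ 62.8 kW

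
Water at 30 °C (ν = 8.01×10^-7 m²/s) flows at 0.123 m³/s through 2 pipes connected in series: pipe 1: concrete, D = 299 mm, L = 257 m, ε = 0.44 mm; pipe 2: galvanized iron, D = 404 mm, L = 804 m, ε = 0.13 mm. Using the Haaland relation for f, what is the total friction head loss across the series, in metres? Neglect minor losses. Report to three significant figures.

H ≈ 4.48 m

Pipe 1: V = 1.752 m/s, Re = 6.54×10^5, ε/D = 0.00147, f = 0.02197, h_1 = f(L/D)V²/2g = 2.954 m
Pipe 2: V = 0.9595 m/s, Re = 4.84×10^5, ε/D = 3.22×10^-4, f = 0.01636, h_2 = f(L/D)V²/2g = 1.528 m
Series → Q common, losses add: H = Σh = 4.481 m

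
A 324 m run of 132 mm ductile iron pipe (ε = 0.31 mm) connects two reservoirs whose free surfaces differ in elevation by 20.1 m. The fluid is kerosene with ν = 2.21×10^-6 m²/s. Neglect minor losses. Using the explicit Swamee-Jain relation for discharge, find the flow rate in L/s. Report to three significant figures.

Q ≈ 34.4 L/s

Swamee-Jain (Type II): Q = -0.965·√(gD⁵h_f/L)·ln[ε/(3.7D) + √(3.17ν²L/(gD³h_f))]
√(gD⁵h_f/L) = √(9.81·0.132⁵·20.1/324) = 0.004938
ε/(3.7D) = 6.35×10^-4; √(3.17ν²L/(gD³h_f)) = 1.05×10^-4
Q = -0.965·0.004938·ln(7.399×10^-4) = 0.03436 m³/s
Check: V = 2.51 m/s, Re = 1.50×10^5, f = 0.02570, h_f = 20.3 m ≈ 20.1 m ✓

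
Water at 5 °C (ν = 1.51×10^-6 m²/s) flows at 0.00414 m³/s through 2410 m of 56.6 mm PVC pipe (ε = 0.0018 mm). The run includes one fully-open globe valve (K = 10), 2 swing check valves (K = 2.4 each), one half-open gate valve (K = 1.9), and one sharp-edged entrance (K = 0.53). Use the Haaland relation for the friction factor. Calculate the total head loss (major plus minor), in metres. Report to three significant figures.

H_L ≈ 119 m

V = 4Q/(πD²) = 1.645 m/s; V²/2g = 0.1380 m
Re = 6.17×10^4, ε/D = 3.18×10^-5 → f = 0.01986 (Haaland)
Major: h_f = f(L/D)·V²/2g = 0.01986·42580·0.1380 = 116.7 m
Minor: ΣK = 17.2; h_m = ΣK·V²/2g = 2.378 m
Total H_L = 116.7 + 2.378 = 119.1 m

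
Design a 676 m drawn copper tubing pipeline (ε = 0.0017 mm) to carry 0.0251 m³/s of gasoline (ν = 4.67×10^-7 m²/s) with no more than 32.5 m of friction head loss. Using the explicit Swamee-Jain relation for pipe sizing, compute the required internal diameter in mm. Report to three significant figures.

Swamee-Jain (Type III): D = 0.66·[ε^1.25·(LQ²/(gh_f))^4.75 + ν·Q^9.4·(L/(gh_f))^5.2]^0.04
LQ²/(gh_f) = 0.001336; L/(gh_f) = 2.120
Term 1 = ε^1.25·(…)^4.75 = 1.37×10^-21; Term 2 = ν·Q^9.4·(…)^5.2 = 2.11×10^-20
D = 0.66·(1.37×10^-21 + 2.11×10^-20)^0.04 = 0.1080 m = 108 mm
Check: V = 2.74 m/s, Re = 6.33×10^5, f = 0.01284, h_f = 30.7 m ≈ 32.5 m ✓

D ≈ 108 mm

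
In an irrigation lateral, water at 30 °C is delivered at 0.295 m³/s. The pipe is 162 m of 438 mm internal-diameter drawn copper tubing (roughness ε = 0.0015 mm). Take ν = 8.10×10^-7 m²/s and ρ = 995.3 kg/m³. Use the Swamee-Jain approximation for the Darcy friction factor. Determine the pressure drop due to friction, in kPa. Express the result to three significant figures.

Δp ≈ 8.17 kPa

V = 4Q/(πD²) = 4·0.295/(π·0.438²) = 1.958 m/s
Re = VD/ν = 1.958·0.438/8.10×10^-7 = 1.06×10^6 → turbulent
ε/D = 0.0015/438 = 3.42×10^-6
Swamee-Jain: f = 0.01159
h_f = f(L/D)V²/(2g) = 0.01159·(162/0.438)·1.958²/(2·9.81) = 0.8372 m
Δp = ρg·h_f = 995.3·9.81·0.8372 = 8.174 kPa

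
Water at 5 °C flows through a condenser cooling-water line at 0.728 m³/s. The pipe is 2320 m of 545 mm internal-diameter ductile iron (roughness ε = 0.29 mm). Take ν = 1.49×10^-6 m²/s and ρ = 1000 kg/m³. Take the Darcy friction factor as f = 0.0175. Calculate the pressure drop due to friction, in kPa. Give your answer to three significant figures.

V = 4Q/(πD²) = 4·0.728/(π·0.545²) = 3.121 m/s
h_f = f(L/D)V²/(2g) = 0.01750·(2320/0.545)·3.121²/(2·9.81) = 36.98 m
Δp = ρg·h_f = 1000·9.81·36.98 = 362.7 kPa

Δp ≈ 363 kPa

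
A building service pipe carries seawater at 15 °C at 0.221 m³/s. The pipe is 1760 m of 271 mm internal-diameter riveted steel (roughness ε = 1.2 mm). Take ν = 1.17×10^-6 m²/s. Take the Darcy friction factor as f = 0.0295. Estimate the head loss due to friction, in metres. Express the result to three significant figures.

h_f ≈ 143 m

V = 4Q/(πD²) = 4·0.221/(π·0.271²) = 3.831 m/s
h_f = f(L/D)V²/(2g) = 0.02950·(1760/0.271)·3.831²/(2·9.81) = 143.3 m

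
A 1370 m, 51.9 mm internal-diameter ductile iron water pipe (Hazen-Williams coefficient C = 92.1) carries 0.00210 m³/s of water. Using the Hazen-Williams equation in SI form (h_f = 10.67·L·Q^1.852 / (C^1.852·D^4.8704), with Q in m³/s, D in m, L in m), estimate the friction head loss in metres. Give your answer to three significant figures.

h_f ≈ 66.9 m

h_f = 10.67·1370·0.00210^1.852 / (92.1^1.852·0.0519^4.8704) = 66.91 m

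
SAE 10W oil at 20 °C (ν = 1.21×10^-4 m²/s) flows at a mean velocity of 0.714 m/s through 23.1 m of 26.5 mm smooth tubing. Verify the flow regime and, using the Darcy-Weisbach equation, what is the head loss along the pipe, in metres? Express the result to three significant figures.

Re = VD/ν = 0.714·0.02650/1.21×10^-4 = 156 → laminar (Re < 2300)
f = 64/Re = 0.4093
h_f = f(L/D)V²/(2g) = 0.4093·(23.1/0.02650)·0.714²/(2·9.81) = 9.270 m

h_f ≈ 9.27 m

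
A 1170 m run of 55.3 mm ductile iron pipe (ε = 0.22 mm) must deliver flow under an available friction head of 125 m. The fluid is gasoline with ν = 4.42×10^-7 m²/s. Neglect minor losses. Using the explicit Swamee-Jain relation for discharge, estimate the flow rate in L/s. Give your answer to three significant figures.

Swamee-Jain (Type II): Q = -0.965·√(gD⁵h_f/L)·ln[ε/(3.7D) + √(3.17ν²L/(gD³h_f))]
√(gD⁵h_f/L) = √(9.81·0.0553⁵·125/1170) = 7.362×10^-4
ε/(3.7D) = 0.00108; √(3.17ν²L/(gD³h_f)) = 5.91×10^-5
Q = -0.965·7.362×10^-4·ln(0.001134) = 0.004818 m³/s
Check: V = 2.01 m/s, Re = 2.51×10^5, f = 0.02897, h_f = 126 m ≈ 125 m ✓

Q ≈ 4.82 L/s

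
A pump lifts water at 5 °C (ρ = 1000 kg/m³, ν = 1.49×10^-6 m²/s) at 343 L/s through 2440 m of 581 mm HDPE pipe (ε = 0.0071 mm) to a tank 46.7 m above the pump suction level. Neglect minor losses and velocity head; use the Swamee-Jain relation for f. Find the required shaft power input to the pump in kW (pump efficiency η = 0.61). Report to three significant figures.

P_shaft ≈ 284 kW

V = 4Q/(πD²) = 1.294 m/s; Re = 5.04×10^5; ε/D = 1.22×10^-5; f = 0.01327
h_f = f(L/D)V²/2g = 4.753 m
Total head H = z + h_f = 46.7 + 4.753 = 51.45 m
P_hyd = ρgQH = 1000·9.81·0.343·51.45 = 173.1 kW
P_shaft = P_hyd/η = 173.1/0.61 = 283.8 kW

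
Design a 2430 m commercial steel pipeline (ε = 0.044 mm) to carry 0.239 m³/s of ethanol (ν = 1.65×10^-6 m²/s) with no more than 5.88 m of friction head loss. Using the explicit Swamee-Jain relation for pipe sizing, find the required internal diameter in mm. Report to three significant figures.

Swamee-Jain (Type III): D = 0.66·[ε^1.25·(LQ²/(gh_f))^4.75 + ν·Q^9.4·(L/(gh_f))^5.2]^0.04
LQ²/(gh_f) = 2.406; L/(gh_f) = 42.13
Term 1 = ε^1.25·(…)^4.75 = 2.32×10^-4; Term 2 = ν·Q^9.4·(…)^5.2 = 6.64×10^-4
D = 0.66·(2.32×10^-4 + 6.64×10^-4)^0.04 = 0.4985 m = 498 mm
Check: V = 1.22 m/s, Re = 3.70×10^5, f = 0.01489, h_f = 5.55 m ≈ 5.88 m ✓

D ≈ 498 mm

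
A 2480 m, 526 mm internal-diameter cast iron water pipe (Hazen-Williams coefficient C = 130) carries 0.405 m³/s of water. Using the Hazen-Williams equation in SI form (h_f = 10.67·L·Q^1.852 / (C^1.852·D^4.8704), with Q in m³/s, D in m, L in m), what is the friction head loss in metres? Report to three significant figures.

h_f = 10.67·2480·0.405^1.852 / (130^1.852·0.526^4.8704) = 13.79 m

h_f ≈ 13.8 m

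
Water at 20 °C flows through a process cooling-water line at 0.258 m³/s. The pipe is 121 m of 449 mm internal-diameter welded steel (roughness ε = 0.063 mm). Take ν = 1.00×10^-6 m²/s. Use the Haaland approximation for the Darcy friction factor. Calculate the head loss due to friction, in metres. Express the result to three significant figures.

V = 4Q/(πD²) = 4·0.258/(π·0.449²) = 1.629 m/s
Re = VD/ν = 1.629·0.449/1.00×10^-6 = 7.32×10^5 → turbulent
ε/D = 0.063/449 = 1.40×10^-4
Haaland: f = 0.01420
h_f = f(L/D)V²/(2g) = 0.01420·(121/0.449)·1.629²/(2·9.81) = 0.5180 m

h_f ≈ 0.518 m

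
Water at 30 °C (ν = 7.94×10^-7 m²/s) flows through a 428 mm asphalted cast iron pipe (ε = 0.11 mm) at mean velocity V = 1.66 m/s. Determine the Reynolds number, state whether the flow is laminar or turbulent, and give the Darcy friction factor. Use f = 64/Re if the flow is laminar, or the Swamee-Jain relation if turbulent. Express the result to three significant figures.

Re ≈ 8.95×10^5; turbulent; f ≈ 0.0154

Re = VD/ν = 1.660·0.428/7.94×10^-7 = 8.95×10^5
Re > 4000 → turbulent; ε/D = 2.57×10^-4
Swamee-Jain: f = 0.01544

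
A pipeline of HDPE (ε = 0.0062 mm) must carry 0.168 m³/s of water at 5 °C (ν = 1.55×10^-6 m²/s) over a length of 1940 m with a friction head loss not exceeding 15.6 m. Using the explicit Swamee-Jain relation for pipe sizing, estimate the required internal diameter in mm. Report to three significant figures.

Swamee-Jain (Type III): D = 0.66·[ε^1.25·(LQ²/(gh_f))^4.75 + ν·Q^9.4·(L/(gh_f))^5.2]^0.04
LQ²/(gh_f) = 0.3578; L/(gh_f) = 12.68
Term 1 = ε^1.25·(…)^4.75 = 2.35×10^-9; Term 2 = ν·Q^9.4·(…)^5.2 = 4.40×10^-8
D = 0.66·(2.35×10^-9 + 4.40×10^-8)^0.04 = 0.3359 m = 336 mm
Check: V = 1.90 m/s, Re = 4.11×10^5, f = 0.01382, h_f = 14.6 m ≈ 15.6 m ✓

D ≈ 336 mm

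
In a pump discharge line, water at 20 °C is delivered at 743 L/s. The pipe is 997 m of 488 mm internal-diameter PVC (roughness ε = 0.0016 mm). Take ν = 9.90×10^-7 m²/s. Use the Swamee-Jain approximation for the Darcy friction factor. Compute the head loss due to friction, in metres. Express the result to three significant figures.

h_f ≈ 17.3 m

V = 4Q/(πD²) = 4·0.743/(π·0.488²) = 3.972 m/s
Re = VD/ν = 3.972·0.488/9.90×10^-7 = 1.96×10^6 → turbulent
ε/D = 0.0016/488 = 3.28×10^-6
Swamee-Jain: f = 0.01052
h_f = f(L/D)V²/(2g) = 0.01052·(997/0.488)·3.972²/(2·9.81) = 17.29 m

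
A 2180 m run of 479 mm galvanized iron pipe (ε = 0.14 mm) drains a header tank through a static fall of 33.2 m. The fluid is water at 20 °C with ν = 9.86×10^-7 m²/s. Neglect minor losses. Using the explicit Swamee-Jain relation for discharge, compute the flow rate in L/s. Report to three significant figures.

Q ≈ 550 L/s

Swamee-Jain (Type II): Q = -0.965·√(gD⁵h_f/L)·ln[ε/(3.7D) + √(3.17ν²L/(gD³h_f))]
√(gD⁵h_f/L) = √(9.81·0.479⁵·33.2/2180) = 0.06138
ε/(3.7D) = 7.90×10^-5; √(3.17ν²L/(gD³h_f)) = 1.37×10^-5
Q = -0.965·0.06138·ln(9.269×10^-5) = 0.5500 m³/s
Check: V = 3.05 m/s, Re = 1.48×10^6, f = 0.01545, h_f = 33.4 m ≈ 33.2 m ✓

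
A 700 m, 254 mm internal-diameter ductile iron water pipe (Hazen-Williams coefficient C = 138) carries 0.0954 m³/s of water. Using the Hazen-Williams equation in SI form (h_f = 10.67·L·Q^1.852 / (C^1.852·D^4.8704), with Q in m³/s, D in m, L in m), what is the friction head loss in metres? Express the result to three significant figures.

h_f = 10.67·700·0.0954^1.852 / (138^1.852·0.254^4.8704) = 8.299 m

h_f ≈ 8.30 m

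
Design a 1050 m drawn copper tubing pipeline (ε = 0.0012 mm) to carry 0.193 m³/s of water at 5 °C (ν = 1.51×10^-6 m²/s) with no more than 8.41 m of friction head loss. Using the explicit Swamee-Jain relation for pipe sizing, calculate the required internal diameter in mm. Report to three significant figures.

D ≈ 353 mm

Swamee-Jain (Type III): D = 0.66·[ε^1.25·(LQ²/(gh_f))^4.75 + ν·Q^9.4·(L/(gh_f))^5.2]^0.04
LQ²/(gh_f) = 0.4741; L/(gh_f) = 12.73
Term 1 = ε^1.25·(…)^4.75 = 1.15×10^-9; Term 2 = ν·Q^9.4·(…)^5.2 = 1.61×10^-7
D = 0.66·(1.15×10^-9 + 1.61×10^-7)^0.04 = 0.3532 m = 353 mm
Check: V = 1.97 m/s, Re = 4.61×10^5, f = 0.01334, h_f = 7.84 m ≈ 8.41 m ✓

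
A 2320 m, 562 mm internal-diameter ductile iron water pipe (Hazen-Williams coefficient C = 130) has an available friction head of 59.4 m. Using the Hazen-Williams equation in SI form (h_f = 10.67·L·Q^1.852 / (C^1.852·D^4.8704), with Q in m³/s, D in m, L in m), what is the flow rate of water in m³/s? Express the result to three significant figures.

Rearranging: Q = [h_f·C^1.852·D^4.8704 / (10.67·L)]^(1/1.852)
Q = [59.4·130^1.852·0.562^4.8704 / (10.67·2320)]^0.540 = 1.099 m³/s

Q ≈ 1.10 m³/s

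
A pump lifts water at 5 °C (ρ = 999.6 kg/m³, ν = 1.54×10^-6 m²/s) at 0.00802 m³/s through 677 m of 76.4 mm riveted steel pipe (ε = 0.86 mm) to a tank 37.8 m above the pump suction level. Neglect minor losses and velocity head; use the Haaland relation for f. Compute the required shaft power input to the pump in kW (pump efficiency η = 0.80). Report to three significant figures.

P_shaft ≈ 9.17 kW

V = 4Q/(πD²) = 1.749 m/s; Re = 8.68×10^4; ε/D = 0.0113; f = 0.04015
h_f = f(L/D)V²/2g = 55.49 m
Total head H = z + h_f = 37.8 + 55.49 = 93.29 m
P_hyd = ρgQH = 999.6·9.81·0.00802·93.29 = 7.337 kW
P_shaft = P_hyd/η = 7.337/0.80 = 9.171 kW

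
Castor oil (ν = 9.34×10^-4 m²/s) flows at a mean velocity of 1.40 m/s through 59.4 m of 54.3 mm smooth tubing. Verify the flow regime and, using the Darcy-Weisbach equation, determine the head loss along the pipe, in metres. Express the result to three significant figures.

h_f ≈ 85.9 m

Re = VD/ν = 1.40·0.05430/9.34×10^-4 = 81.4 → laminar (Re < 2300)
f = 64/Re = 0.7863
h_f = f(L/D)V²/(2g) = 0.7863·(59.4/0.05430)·1.40²/(2·9.81) = 85.93 m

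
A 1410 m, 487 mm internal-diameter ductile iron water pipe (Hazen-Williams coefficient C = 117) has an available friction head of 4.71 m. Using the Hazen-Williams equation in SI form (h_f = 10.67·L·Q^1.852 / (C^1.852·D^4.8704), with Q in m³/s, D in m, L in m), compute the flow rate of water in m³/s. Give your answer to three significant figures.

Q ≈ 0.226 m³/s

Rearranging: Q = [h_f·C^1.852·D^4.8704 / (10.67·L)]^(1/1.852)
Q = [4.71·117^1.852·0.487^4.8704 / (10.67·1410)]^0.540 = 0.2261 m³/s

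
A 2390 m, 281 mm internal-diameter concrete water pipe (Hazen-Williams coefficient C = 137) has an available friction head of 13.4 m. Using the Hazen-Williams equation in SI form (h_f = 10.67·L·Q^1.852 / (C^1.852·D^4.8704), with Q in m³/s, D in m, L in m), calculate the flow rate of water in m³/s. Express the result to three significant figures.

Q ≈ 0.0824 m³/s

Rearranging: Q = [h_f·C^1.852·D^4.8704 / (10.67·L)]^(1/1.852)
Q = [13.4·137^1.852·0.281^4.8704 / (10.67·2390)]^0.540 = 0.08244 m³/s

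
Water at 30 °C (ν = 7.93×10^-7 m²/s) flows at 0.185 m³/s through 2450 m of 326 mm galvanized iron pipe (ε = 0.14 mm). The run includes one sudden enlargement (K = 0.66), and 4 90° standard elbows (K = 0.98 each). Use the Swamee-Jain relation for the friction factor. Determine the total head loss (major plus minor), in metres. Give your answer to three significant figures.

H_L ≈ 32.9 m

V = 4Q/(πD²) = 2.216 m/s; V²/2g = 0.2504 m
Re = 9.11×10^5, ε/D = 4.29×10^-4 → f = 0.01686 (Swamee-Jain)
Major: h_f = f(L/D)·V²/2g = 0.01686·7515·0.2504 = 31.72 m
Minor: ΣK = 4.58; h_m = ΣK·V²/2g = 1.147 m
Total H_L = 31.72 + 1.147 = 32.87 m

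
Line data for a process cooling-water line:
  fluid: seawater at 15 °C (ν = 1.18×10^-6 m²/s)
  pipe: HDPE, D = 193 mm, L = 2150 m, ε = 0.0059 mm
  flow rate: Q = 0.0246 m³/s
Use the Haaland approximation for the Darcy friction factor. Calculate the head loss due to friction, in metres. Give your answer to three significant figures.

h_f ≈ 6.76 m

V = 4Q/(πD²) = 4·0.0246/(π·0.193²) = 0.8409 m/s
Re = VD/ν = 0.8409·0.193/1.18×10^-6 = 1.38×10^5 → turbulent
ε/D = 0.0059/193 = 3.06×10^-5
Haaland: f = 0.01685
h_f = f(L/D)V²/(2g) = 0.01685·(2150/0.193)·0.8409²/(2·9.81) = 6.763 m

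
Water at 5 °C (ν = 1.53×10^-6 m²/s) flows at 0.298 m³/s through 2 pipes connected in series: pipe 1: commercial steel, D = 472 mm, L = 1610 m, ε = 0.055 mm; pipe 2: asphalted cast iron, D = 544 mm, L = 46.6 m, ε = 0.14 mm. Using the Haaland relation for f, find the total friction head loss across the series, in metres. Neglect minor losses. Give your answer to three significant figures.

Pipe 1: V = 1.703 m/s, Re = 5.25×10^5, ε/D = 1.17×10^-4, f = 0.01437, h_1 = f(L/D)V²/2g = 7.246 m
Pipe 2: V = 1.282 m/s, Re = 4.56×10^5, ε/D = 2.57×10^-4, f = 0.01591, h_2 = f(L/D)V²/2g = 0.1142 m
Series → Q common, losses add: H = Σh = 7.361 m

H ≈ 7.36 m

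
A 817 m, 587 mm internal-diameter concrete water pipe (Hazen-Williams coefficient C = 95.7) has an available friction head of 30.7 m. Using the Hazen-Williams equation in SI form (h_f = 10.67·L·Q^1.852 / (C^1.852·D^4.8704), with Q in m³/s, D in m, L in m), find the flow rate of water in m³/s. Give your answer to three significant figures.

Q ≈ 1.12 m³/s

Rearranging: Q = [h_f·C^1.852·D^4.8704 / (10.67·L)]^(1/1.852)
Q = [30.7·95.7^1.852·0.587^4.8704 / (10.67·817)]^0.540 = 1.116 m³/s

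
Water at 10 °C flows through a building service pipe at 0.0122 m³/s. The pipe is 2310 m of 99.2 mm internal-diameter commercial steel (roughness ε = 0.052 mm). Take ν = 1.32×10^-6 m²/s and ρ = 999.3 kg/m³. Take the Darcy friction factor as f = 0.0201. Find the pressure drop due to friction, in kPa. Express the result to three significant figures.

Δp ≈ 583 kPa

V = 4Q/(πD²) = 4·0.0122/(π·0.0992²) = 1.579 m/s
h_f = f(L/D)V²/(2g) = 0.02010·(2310/0.0992)·1.579²/(2·9.81) = 59.44 m
Δp = ρg·h_f = 999.3·9.81·59.44 = 582.7 kPa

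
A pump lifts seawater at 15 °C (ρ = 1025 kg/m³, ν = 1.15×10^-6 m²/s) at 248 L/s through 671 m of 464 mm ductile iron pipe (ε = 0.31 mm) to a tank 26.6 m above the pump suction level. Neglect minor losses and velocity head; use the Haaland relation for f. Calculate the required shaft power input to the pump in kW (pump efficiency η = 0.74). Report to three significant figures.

V = 4Q/(πD²) = 1.467 m/s; Re = 5.92×10^5; ε/D = 6.68×10^-4; f = 0.01847
h_f = f(L/D)V²/2g = 2.928 m
Total head H = z + h_f = 26.6 + 2.928 = 29.53 m
P_hyd = ρgQH = 1025·9.81·0.248·29.53 = 73.63 kW
P_shaft = P_hyd/η = 73.63/0.74 = 99.51 kW

P_shaft ≈ 99.5 kW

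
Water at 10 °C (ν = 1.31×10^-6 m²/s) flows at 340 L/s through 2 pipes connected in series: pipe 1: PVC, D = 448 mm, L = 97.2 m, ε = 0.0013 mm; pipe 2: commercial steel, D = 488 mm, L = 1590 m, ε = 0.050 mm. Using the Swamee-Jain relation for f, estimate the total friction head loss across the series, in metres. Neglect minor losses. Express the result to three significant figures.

Pipe 1: V = 2.157 m/s, Re = 7.38×10^5, ε/D = 2.90×10^-6, f = 0.01229, h_1 = f(L/D)V²/2g = 0.6321 m
Pipe 2: V = 1.818 m/s, Re = 6.77×10^5, ε/D = 1.02×10^-4, f = 0.01403, h_2 = f(L/D)V²/2g = 7.701 m
Series → Q common, losses add: H = Σh = 8.333 m

H ≈ 8.33 m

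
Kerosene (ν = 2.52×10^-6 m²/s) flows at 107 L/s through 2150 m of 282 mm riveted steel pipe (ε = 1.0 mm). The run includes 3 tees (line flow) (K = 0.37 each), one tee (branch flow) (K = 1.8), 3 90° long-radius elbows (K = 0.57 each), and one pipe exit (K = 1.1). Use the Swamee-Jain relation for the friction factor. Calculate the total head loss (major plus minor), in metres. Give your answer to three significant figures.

H_L ≈ 33.1 m

V = 4Q/(πD²) = 1.713 m/s; V²/2g = 0.1496 m
Re = 1.92×10^5, ε/D = 0.00355 → f = 0.02825 (Swamee-Jain)
Major: h_f = f(L/D)·V²/2g = 0.02825·7624·0.1496 = 32.22 m
Minor: ΣK = 5.72; h_m = ΣK·V²/2g = 0.8556 m
Total H_L = 32.22 + 0.8556 = 33.07 m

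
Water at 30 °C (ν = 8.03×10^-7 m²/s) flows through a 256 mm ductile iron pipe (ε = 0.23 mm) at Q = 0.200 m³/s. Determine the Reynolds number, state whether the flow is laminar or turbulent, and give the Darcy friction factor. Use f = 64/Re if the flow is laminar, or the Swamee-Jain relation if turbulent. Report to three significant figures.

V = 4Q/(πD²) = 3.886 m/s
Re = VD/ν = 3.886·0.256/8.03×10^-7 = 1.24×10^6
Re > 4000 → turbulent; ε/D = 8.98×10^-4
Swamee-Jain: f = 0.01948

Re ≈ 1.24×10^6; turbulent; f ≈ 0.0195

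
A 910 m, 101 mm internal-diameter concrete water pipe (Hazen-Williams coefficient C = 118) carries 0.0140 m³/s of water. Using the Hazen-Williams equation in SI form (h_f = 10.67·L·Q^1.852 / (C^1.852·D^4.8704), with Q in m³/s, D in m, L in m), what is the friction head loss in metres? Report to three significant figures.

h_f = 10.67·910·0.0140^1.852 / (118^1.852·0.101^4.8704) = 36.82 m

h_f ≈ 36.8 m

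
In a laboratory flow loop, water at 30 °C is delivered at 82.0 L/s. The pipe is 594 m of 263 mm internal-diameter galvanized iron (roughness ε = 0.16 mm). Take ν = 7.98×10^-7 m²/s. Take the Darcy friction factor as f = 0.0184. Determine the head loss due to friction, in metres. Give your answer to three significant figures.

h_f ≈ 4.83 m

V = 4Q/(πD²) = 4·0.0820/(π·0.263²) = 1.509 m/s
h_f = f(L/D)V²/(2g) = 0.01840·(594/0.263)·1.509²/(2·9.81) = 4.826 m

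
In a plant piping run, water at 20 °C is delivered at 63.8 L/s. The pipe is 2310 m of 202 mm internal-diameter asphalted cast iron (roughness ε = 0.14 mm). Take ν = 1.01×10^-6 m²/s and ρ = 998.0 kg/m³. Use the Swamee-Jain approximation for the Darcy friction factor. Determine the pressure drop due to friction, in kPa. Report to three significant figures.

V = 4Q/(πD²) = 4·0.0638/(π·0.202²) = 1.991 m/s
Re = VD/ν = 1.991·0.202/1.01×10^-6 = 3.98×10^5 → turbulent
ε/D = 0.14/202 = 6.93×10^-4
Swamee-Jain: f = 0.01907
h_f = f(L/D)V²/(2g) = 0.01907·(2310/0.202)·1.991²/(2·9.81) = 44.06 m
Δp = ρg·h_f = 998.0·9.81·44.06 = 431.4 kPa

Δp ≈ 431 kPa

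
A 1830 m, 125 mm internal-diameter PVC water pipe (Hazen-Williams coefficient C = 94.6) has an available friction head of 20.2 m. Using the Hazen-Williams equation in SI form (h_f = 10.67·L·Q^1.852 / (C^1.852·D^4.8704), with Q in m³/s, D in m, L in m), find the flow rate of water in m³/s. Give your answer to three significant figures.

Rearranging: Q = [h_f·C^1.852·D^4.8704 / (10.67·L)]^(1/1.852)
Q = [20.2·94.6^1.852·0.125^4.8704 / (10.67·1830)]^0.540 = 0.009750 m³/s

Q ≈ 0.00975 m³/s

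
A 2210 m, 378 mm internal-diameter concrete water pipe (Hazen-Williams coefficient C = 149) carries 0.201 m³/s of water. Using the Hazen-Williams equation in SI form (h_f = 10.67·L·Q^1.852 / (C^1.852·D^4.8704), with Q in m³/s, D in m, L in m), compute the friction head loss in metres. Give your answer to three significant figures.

h_f ≈ 13.0 m

h_f = 10.67·2210·0.201^1.852 / (149^1.852·0.378^4.8704) = 13.04 m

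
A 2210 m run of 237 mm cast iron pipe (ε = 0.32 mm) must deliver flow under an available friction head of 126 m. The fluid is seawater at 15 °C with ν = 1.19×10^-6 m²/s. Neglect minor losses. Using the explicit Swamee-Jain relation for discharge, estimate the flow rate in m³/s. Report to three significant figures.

Swamee-Jain (Type II): Q = -0.965·√(gD⁵h_f/L)·ln[ε/(3.7D) + √(3.17ν²L/(gD³h_f))]
√(gD⁵h_f/L) = √(9.81·0.237⁵·126/2210) = 0.02045
ε/(3.7D) = 3.65×10^-4; √(3.17ν²L/(gD³h_f)) = 2.46×10^-5
Q = -0.965·0.02045·ln(3.895×10^-4) = 0.1549 m³/s
Check: V = 3.51 m/s, Re = 6.99×10^5, f = 0.02160, h_f = 127 m ≈ 126 m ✓

Q ≈ 0.155 m³/s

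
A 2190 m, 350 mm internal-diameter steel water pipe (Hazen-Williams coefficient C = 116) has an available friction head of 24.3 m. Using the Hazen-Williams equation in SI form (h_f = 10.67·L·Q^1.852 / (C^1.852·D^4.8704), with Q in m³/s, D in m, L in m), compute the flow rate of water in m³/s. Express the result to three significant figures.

Q ≈ 0.180 m³/s

Rearranging: Q = [h_f·C^1.852·D^4.8704 / (10.67·L)]^(1/1.852)
Q = [24.3·116^1.852·0.350^4.8704 / (10.67·2190)]^0.540 = 0.1798 m³/s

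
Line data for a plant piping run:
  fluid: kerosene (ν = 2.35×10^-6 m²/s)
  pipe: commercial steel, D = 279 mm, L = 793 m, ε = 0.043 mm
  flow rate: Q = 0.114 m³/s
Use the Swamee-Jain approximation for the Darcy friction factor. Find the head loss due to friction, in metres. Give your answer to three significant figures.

h_f ≈ 8.34 m

V = 4Q/(πD²) = 4·0.114/(π·0.279²) = 1.865 m/s
Re = VD/ν = 1.865·0.279/2.35×10^-6 = 2.21×10^5 → turbulent
ε/D = 0.043/279 = 1.54×10^-4
Swamee-Jain: f = 0.01657
h_f = f(L/D)V²/(2g) = 0.01657·(793/0.279)·1.865²/(2·9.81) = 8.345 m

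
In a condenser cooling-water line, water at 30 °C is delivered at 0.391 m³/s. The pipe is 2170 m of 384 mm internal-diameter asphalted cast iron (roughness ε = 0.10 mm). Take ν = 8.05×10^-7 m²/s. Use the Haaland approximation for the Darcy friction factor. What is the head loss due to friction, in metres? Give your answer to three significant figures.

h_f ≈ 49.2 m

V = 4Q/(πD²) = 4·0.391/(π·0.384²) = 3.376 m/s
Re = VD/ν = 3.376·0.384/8.05×10^-7 = 1.61×10^6 → turbulent
ε/D = 0.10/384 = 2.60×10^-4
Haaland: f = 0.01498
h_f = f(L/D)V²/(2g) = 0.01498·(2170/0.384)·3.376²/(2·9.81) = 49.17 m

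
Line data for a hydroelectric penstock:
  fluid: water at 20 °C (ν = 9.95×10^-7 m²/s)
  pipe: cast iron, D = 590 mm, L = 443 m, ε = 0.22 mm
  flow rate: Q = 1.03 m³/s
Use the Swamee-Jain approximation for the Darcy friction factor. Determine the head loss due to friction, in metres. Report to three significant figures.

h_f ≈ 8.70 m

V = 4Q/(πD²) = 4·1.03/(π·0.590²) = 3.767 m/s
Re = VD/ν = 3.767·0.590/9.95×10^-7 = 2.23×10^6 → turbulent
ε/D = 0.22/590 = 3.73×10^-4
Swamee-Jain: f = 0.01601
h_f = f(L/D)V²/(2g) = 0.01601·(443/0.590)·3.767²/(2·9.81) = 8.698 m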